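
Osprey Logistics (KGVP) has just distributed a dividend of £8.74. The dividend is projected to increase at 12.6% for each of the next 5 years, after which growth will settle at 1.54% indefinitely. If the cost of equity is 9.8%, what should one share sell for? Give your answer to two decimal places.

£169.02

Two-stage DDM. Project D₁…D_5 at 0.126, terminal growth 0.0154, discount at r = 0.098.
D_1 = 9.8412
D_2 = 11.0812
D_3 = 12.4775
D_4 = 14.0496
D_5 = 15.8199
Terminal value at t=5: TV = D_6/(r−g) = 16.0635/(0.098−0.0154) = 194.4735
P₀ = 9.8412/(1+0.098)^1 + 11.0812/(1+0.098)^2 + 12.4775/(1+0.098)^3 + 14.0496/(1+0.098)^4 + 15.8199/(1+0.098)^5 + 194.4735/(1+0.098)^5 = 169.0156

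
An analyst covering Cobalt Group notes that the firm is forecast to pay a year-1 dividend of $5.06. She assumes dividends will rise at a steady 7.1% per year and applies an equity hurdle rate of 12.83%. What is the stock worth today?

$88.31

Gordon growth model: P₀ = D₁/(r − g), with D₁ = 5.06 given directly.
P₀ = 5.0600 / (0.1283 − 0.071) = 5.0600 / 0.0573 = 88.3072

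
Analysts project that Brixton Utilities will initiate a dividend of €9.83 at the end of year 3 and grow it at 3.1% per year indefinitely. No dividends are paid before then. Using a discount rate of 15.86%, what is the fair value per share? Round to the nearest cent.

Deferred-dividend DDM. At t=2 the remaining stream is a growing perpetuity with first payment D_3 = 9.83.
V_2 = D_3/(r−g) = 9.83/(0.1586−0.031) = 77.0376
P₀ = V_2/(1+r)^2 = 77.0376/(1+0.1586)^2 = 57.3899

€57.39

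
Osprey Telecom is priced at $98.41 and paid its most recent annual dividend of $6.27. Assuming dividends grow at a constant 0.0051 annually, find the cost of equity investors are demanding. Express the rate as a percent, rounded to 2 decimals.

Rearranging the constant-growth DDM: r = D₁/P₀ + g.
D₁ = 6.27 × (1 + 0.0051) = 6.3020.
r = 6.3020 / 98.41 + 0.0051 = 0.06404 + 0.0051 = 0.06914

6.91%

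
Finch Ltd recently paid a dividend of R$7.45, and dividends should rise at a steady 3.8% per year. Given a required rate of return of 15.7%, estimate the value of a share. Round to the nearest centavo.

Gordon growth model: P₀ = D₁/(r − g). D₁ = 7.45 × (1 + 0.038) = 7.7331.
P₀ = 7.7331 / (0.157 − 0.038) = 7.7331 / 0.119 = 64.9840

R$64.98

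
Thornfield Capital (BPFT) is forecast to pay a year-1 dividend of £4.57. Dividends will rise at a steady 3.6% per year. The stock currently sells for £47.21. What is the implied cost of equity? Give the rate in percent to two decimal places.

13.28%

Rearranging the constant-growth DDM: r = D₁/P₀ + g.
r = 4.5700 / 47.21 + 0.036 = 0.09680 + 0.036 = 0.13280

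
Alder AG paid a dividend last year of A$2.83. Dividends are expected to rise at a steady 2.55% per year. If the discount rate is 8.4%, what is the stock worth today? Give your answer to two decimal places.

Gordon growth model: P₀ = D₁/(r − g). D₁ = 2.83 × (1 + 0.0255) = 2.9022.
P₀ = 2.9022 / (0.084 − 0.0255) = 2.9022 / 0.0585 = 49.6097

A$49.61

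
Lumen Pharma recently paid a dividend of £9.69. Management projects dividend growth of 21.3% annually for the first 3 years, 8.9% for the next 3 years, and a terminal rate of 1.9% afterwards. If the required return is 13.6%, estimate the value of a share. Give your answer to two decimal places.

Three-stage DDM. Project D₁…D_6; terminal Gordon value at t=6 with g = 0.019; discount at r = 0.136.
D_1 = 11.7540
D_2 = 14.2576
D_3 = 17.2944
D_4 = 18.8336
D_5 = 20.5098
D_6 = 22.3352
TV_6 = 22.7596/(0.136−0.019) = 194.5262
P₀ = Σ Dₜ/(1+r)ᵗ + TV_6/(1+r)^6 = 156.2468

£156.25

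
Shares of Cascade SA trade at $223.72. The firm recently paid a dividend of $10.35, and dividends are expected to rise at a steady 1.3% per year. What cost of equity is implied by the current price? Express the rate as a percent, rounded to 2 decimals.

5.99%

Rearranging the constant-growth DDM: r = D₁/P₀ + g.
D₁ = 10.35 × (1 + 0.013) = 10.4845.
r = 10.4845 / 223.72 + 0.013 = 0.04686 + 0.013 = 0.05986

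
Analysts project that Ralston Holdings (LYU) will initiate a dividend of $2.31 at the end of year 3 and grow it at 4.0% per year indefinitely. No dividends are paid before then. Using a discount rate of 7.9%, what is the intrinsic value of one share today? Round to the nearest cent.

Deferred-dividend DDM. At t=2 the remaining stream is a growing perpetuity with first payment D_3 = 2.31.
V_2 = D_3/(r−g) = 2.31/(0.079−0.04) = 59.2308
P₀ = V_2/(1+r)^2 = 59.2308/(1+0.079)^2 = 50.8750

$50.88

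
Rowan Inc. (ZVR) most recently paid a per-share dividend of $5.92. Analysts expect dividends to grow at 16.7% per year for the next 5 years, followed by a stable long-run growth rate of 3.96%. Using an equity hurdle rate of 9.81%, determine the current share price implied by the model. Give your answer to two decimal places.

Two-stage DDM. Project D₁…D_5 at 0.167, terminal growth 0.0396, discount at r = 0.0981.
D_1 = 6.9086
D_2 = 8.0624
D_3 = 9.4088
D_4 = 10.9801
D_5 = 12.8137
Terminal value at t=5: TV = D_6/(r−g) = 13.3212/(0.0981−0.0396) = 227.7122
P₀ = 6.9086/(1+0.0981)^1 + 8.0624/(1+0.0981)^2 + 9.4088/(1+0.0981)^3 + 10.9801/(1+0.0981)^4 + 12.8137/(1+0.0981)^5 + 227.7122/(1+0.0981)^5 = 178.2792

$178.28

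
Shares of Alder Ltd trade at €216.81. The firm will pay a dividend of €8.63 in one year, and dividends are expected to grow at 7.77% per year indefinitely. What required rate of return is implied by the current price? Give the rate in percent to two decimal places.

Rearranging the constant-growth DDM: r = D₁/P₀ + g.
r = 8.6300 / 216.81 + 0.0777 = 0.03980 + 0.0777 = 0.11750

11.75%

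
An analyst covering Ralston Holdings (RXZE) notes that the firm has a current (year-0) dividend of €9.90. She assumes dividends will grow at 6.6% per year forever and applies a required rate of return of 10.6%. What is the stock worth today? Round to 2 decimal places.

Gordon growth model: P₀ = D₁/(r − g). D₁ = 9.90 × (1 + 0.066) = 10.5534.
P₀ = 10.5534 / (0.106 − 0.066) = 10.5534 / 0.04 = 263.8350

€263.84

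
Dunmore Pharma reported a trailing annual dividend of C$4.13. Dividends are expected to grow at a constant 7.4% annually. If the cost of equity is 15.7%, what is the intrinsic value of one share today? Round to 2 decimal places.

C$53.44

Gordon growth model: P₀ = D₁/(r − g). D₁ = 4.13 × (1 + 0.074) = 4.4356.
P₀ = 4.4356 / (0.157 − 0.074) = 4.4356 / 0.083 = 53.4412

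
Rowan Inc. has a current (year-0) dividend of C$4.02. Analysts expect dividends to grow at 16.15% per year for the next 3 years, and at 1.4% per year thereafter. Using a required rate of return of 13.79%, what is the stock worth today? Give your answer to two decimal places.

Two-stage DDM. Project D₁…D_3 at 0.1615, terminal growth 0.014, discount at r = 0.1379.
D_1 = 4.6692
D_2 = 5.4233
D_3 = 6.2992
Terminal value at t=3: TV = D_4/(r−g) = 6.3874/(0.1379−0.014) = 51.5526
P₀ = 4.6692/(1+0.1379)^1 + 5.4233/(1+0.1379)^2 + 6.2992/(1+0.1379)^3 + 51.5526/(1+0.1379)^3 = 47.5567

C$47.56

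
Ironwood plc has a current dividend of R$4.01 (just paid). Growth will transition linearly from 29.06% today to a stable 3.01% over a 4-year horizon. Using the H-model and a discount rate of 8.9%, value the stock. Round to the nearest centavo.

H-model: P₀ = D₀[(1+g_L) + H(g_S−g_L)]/(r−g_L), with H = 4/2 = 2.
P₀ = 4.01 × [(1+0.0301) + 2×(0.2906−0.0301)] / (0.089−0.0301)
   = 4.01 × 1.5511 / 0.0589 = 105.6012

R$105.60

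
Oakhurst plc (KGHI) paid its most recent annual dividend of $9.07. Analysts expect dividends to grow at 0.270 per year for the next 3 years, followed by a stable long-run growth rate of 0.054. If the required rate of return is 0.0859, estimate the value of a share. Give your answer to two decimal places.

$516.92

Two-stage DDM. Project D₁…D_3 at 0.27, terminal growth 0.054, discount at r = 0.0859.
D_1 = 11.5189
D_2 = 14.6290
D_3 = 18.5788
Terminal value at t=3: TV = D_4/(r−g) = 19.5821/(0.0859−0.054) = 613.8586
P₀ = 11.5189/(1+0.0859)^1 + 14.6290/(1+0.0859)^2 + 18.5788/(1+0.0859)^3 + 613.8586/(1+0.0859)^3 = 516.9241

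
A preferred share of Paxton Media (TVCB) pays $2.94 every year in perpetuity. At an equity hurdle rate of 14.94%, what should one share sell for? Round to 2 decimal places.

Zero-growth DDM (perpetuity): P₀ = D/r = 2.94 / 0.1494 = 19.6787

$19.68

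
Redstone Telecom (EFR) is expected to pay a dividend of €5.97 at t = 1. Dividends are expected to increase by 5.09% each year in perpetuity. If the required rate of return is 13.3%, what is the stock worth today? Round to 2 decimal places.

€72.72

Gordon growth model: P₀ = D₁/(r − g), with D₁ = 5.97 given directly.
P₀ = 5.9700 / (0.133 − 0.0509) = 5.9700 / 0.0821 = 72.7162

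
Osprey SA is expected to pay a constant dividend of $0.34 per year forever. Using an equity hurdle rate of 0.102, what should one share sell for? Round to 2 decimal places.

Zero-growth DDM (perpetuity): P₀ = D/r = 0.34 / 0.102 = 3.3333

$3.33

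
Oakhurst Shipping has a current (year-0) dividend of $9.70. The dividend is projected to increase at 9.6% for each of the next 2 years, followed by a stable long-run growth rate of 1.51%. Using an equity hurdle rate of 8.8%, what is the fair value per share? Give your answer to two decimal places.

Two-stage DDM. Project D₁…D_2 at 0.096, terminal growth 0.0151, discount at r = 0.088.
D_1 = 10.6312
D_2 = 11.6518
Terminal value at t=2: TV = D_3/(r−g) = 11.8277/(0.088−0.0151) = 162.2461
P₀ = 10.6312/(1+0.088)^1 + 11.6518/(1+0.088)^2 + 162.2461/(1+0.088)^2 = 156.6763

$156.68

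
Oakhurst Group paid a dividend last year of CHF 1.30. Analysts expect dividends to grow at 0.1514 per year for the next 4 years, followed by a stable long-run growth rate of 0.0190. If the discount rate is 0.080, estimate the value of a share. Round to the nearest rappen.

CHF 34.17

Two-stage DDM. Project D₁…D_4 at 0.1514, terminal growth 0.019, discount at r = 0.08.
D_1 = 1.4968
D_2 = 1.7234
D_3 = 1.9844
D_4 = 2.2848
Terminal value at t=4: TV = D_5/(r−g) = 2.3282/(0.08−0.019) = 38.1674
P₀ = 1.4968/(1+0.08)^1 + 1.7234/(1+0.08)^2 + 1.9844/(1+0.08)^3 + 2.2848/(1+0.08)^4 + 38.1674/(1+0.08)^4 = 34.1723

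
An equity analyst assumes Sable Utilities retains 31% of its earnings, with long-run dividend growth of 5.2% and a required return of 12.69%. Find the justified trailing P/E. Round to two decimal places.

Payout ratio b = 1 − 0.31 = 0.69.
Justified trailing P/E = b(1+g)/(r−g) = 0.69×(1+0.052)/(0.1269−0.052) = 9.6913

9.69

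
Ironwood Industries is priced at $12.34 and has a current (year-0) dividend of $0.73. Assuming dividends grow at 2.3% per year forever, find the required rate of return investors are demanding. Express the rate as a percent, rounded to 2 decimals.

8.35%

Rearranging the constant-growth DDM: r = D₁/P₀ + g.
D₁ = 0.73 × (1 + 0.023) = 0.7468.
r = 0.7468 / 12.34 + 0.023 = 0.06052 + 0.023 = 0.08352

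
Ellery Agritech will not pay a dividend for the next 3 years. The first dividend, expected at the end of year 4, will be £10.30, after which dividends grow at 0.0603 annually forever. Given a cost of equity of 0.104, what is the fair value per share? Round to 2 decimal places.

£175.17

Deferred-dividend DDM. At t=3 the remaining stream is a growing perpetuity with first payment D_4 = 10.30.
V_3 = D_4/(r−g) = 10.30/(0.104−0.0603) = 235.6979
P₀ = V_3/(1+r)^3 = 235.6979/(1+0.104)^3 = 175.1655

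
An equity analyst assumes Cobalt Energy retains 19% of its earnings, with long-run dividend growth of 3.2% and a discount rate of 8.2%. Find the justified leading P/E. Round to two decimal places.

Payout ratio b = 1 − 0.19 = 0.81.
Justified leading P/E = b/(r−g) = 0.81/(0.082−0.032) = 16.2000

16.20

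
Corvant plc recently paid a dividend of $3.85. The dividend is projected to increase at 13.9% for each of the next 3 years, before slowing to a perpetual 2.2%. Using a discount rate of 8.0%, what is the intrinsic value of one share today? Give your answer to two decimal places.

Two-stage DDM. Project D₁…D_3 at 0.139, terminal growth 0.022, discount at r = 0.08.
D_1 = 4.3852
D_2 = 4.9947
D_3 = 5.6889
Terminal value at t=3: TV = D_4/(r−g) = 5.8141/(0.08−0.022) = 100.2432
P₀ = 4.3852/(1+0.08)^1 + 4.9947/(1+0.08)^2 + 5.6889/(1+0.08)^3 + 100.2432/(1+0.08)^3 = 92.4348

$92.43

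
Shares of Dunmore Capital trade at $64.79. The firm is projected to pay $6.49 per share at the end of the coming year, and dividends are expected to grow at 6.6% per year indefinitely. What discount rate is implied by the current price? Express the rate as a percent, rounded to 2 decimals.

16.62%

Rearranging the constant-growth DDM: r = D₁/P₀ + g.
r = 6.4900 / 64.79 + 0.066 = 0.10017 + 0.066 = 0.16617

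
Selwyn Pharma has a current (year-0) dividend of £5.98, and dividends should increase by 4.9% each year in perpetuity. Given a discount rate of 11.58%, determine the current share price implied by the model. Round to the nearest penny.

Gordon growth model: P₀ = D₁/(r − g). D₁ = 5.98 × (1 + 0.049) = 6.2730.
P₀ = 6.2730 / (0.1158 − 0.049) = 6.2730 / 0.0668 = 93.9075

£93.91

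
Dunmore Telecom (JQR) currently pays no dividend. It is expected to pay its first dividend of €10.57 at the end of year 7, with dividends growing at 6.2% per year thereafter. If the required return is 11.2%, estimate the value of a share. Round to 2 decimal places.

€111.81

Deferred-dividend DDM. At t=6 the remaining stream is a growing perpetuity with first payment D_7 = 10.57.
V_6 = D_7/(r−g) = 10.57/(0.112−0.062) = 211.4000
P₀ = V_6/(1+r)^6 = 211.4000/(1+0.112)^6 = 111.8089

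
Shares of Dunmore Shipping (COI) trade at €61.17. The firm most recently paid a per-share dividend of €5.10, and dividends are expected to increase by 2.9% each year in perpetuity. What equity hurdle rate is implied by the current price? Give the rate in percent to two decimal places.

Rearranging the constant-growth DDM: r = D₁/P₀ + g.
D₁ = 5.10 × (1 + 0.029) = 5.2479.
r = 5.2479 / 61.17 + 0.029 = 0.08579 + 0.029 = 0.11479

11.48%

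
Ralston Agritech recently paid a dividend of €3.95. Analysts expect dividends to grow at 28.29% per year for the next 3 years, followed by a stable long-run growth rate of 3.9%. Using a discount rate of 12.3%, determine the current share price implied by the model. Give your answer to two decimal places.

Two-stage DDM. Project D₁…D_3 at 0.2829, terminal growth 0.039, discount at r = 0.123.
D_1 = 5.0675
D_2 = 6.5010
D_3 = 8.3402
Terminal value at t=3: TV = D_4/(r−g) = 8.6654/(0.123−0.039) = 103.1601
P₀ = 5.0675/(1+0.123)^1 + 6.5010/(1+0.123)^2 + 8.3402/(1+0.123)^3 + 103.1601/(1+0.123)^3 = 88.3967

€88.40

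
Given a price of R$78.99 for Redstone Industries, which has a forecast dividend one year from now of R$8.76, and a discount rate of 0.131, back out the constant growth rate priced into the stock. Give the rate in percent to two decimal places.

From P₀ = D₁/(r − g), the implied growth is g = r − D₁/P₀.
g = 0.131 − 8.76/78.99 = 0.131 − 0.11090 = 0.02010

2.01%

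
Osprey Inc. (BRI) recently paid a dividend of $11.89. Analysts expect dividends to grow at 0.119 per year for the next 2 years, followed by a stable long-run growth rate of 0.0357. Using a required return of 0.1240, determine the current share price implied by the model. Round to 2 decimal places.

$161.85

Two-stage DDM. Project D₁…D_2 at 0.119, terminal growth 0.0357, discount at r = 0.124.
D_1 = 13.3049
D_2 = 14.8882
Terminal value at t=2: TV = D_3/(r−g) = 15.4197/(0.124−0.0357) = 174.6286
P₀ = 13.3049/(1+0.124)^1 + 14.8882/(1+0.124)^2 + 174.6286/(1+0.124)^2 = 161.8453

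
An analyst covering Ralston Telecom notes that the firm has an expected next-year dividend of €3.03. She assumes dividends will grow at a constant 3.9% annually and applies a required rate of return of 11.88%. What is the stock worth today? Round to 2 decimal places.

Gordon growth model: P₀ = D₁/(r − g), with D₁ = 3.03 given directly.
P₀ = 3.0300 / (0.1188 − 0.039) = 3.0300 / 0.0798 = 37.9699

€37.97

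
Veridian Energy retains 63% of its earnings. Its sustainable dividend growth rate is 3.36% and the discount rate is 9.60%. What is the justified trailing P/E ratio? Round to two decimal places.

Payout ratio b = 1 − 0.63 = 0.37.
Justified trailing P/E = b(1+g)/(r−g) = 0.37×(1+0.0336)/(0.096−0.0336) = 6.1287

6.13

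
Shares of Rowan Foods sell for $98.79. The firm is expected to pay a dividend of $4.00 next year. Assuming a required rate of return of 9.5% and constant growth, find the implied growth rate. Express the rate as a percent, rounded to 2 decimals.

5.45%

From P₀ = D₁/(r − g), the implied growth is g = r − D₁/P₀.
g = 0.095 − 4.00/98.79 = 0.095 − 0.04049 = 0.05451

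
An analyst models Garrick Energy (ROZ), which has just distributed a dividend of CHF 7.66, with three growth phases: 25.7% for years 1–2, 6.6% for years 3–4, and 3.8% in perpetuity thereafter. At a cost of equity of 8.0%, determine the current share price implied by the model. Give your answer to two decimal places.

CHF 289.49

Three-stage DDM. Project D₁…D_4; terminal Gordon value at t=4 with g = 0.038; discount at r = 0.08.
D_1 = 9.6286
D_2 = 12.1032
D_3 = 12.9020
D_4 = 13.7535
TV_4 = 14.2761/(0.08−0.038) = 339.9083
P₀ = Σ Dₜ/(1+r)ᵗ + TV_4/(1+r)^4 = 289.4859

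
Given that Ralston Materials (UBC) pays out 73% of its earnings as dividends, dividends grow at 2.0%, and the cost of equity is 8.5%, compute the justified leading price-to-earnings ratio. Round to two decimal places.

Justified leading P/E = b/(r−g) = 0.73/(0.085−0.02) = 11.2308

11.23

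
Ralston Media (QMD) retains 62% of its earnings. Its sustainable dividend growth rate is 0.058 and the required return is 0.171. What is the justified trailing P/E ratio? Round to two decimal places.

3.56

Payout ratio b = 1 − 0.62 = 0.38.
Justified trailing P/E = b(1+g)/(r−g) = 0.38×(1+0.058)/(0.171−0.058) = 3.5579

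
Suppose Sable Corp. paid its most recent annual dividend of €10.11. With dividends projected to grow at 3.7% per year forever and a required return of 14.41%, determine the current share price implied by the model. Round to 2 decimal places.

Gordon growth model: P₀ = D₁/(r − g). D₁ = 10.11 × (1 + 0.037) = 10.4841.
P₀ = 10.4841 / (0.1441 − 0.037) = 10.4841 / 0.1071 = 97.8905

€97.89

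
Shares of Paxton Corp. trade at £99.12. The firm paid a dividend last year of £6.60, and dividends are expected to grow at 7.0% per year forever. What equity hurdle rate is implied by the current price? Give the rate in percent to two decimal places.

14.12%

Rearranging the constant-growth DDM: r = D₁/P₀ + g.
D₁ = 6.60 × (1 + 0.07) = 7.0620.
r = 7.0620 / 99.12 + 0.07 = 0.07125 + 0.07 = 0.14125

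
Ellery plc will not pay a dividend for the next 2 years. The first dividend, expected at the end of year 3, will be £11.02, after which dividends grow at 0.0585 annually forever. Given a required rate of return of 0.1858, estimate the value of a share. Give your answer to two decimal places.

£61.56

Deferred-dividend DDM. At t=2 the remaining stream is a growing perpetuity with first payment D_3 = 11.02.
V_2 = D_3/(r−g) = 11.02/(0.1858−0.0585) = 86.5672
P₀ = V_2/(1+r)^2 = 86.5672/(1+0.1858)^2 = 61.5645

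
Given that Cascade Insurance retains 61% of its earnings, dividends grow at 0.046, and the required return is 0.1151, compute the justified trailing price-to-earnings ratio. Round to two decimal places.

5.90

Payout ratio b = 1 − 0.61 = 0.39.
Justified trailing P/E = b(1+g)/(r−g) = 0.39×(1+0.046)/(0.1151−0.046) = 5.9036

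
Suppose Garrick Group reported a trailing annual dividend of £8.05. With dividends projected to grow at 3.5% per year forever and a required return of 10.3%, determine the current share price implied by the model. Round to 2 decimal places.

£122.53

Gordon growth model: P₀ = D₁/(r − g). D₁ = 8.05 × (1 + 0.035) = 8.3317.
P₀ = 8.3317 / (0.103 − 0.035) = 8.3317 / 0.068 = 122.5257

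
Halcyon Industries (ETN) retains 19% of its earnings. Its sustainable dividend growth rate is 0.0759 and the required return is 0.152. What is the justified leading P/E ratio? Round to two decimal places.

10.64

Payout ratio b = 1 − 0.19 = 0.81.
Justified leading P/E = b/(r−g) = 0.81/(0.152−0.0759) = 10.6439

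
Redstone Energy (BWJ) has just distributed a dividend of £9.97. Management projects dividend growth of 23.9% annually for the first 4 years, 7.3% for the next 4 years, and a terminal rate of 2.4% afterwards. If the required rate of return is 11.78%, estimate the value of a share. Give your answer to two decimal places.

£245.83

Three-stage DDM. Project D₁…D_8; terminal Gordon value at t=8 with g = 0.024; discount at r = 0.1178.
D_1 = 12.3528
D_2 = 15.3052
D_3 = 18.9631
D_4 = 23.4953
D_5 = 25.2104
D_6 = 27.0508
D_7 = 29.0255
D_8 = 31.1444
TV_8 = 31.8918/(0.1178−0.024) = 339.9980
P₀ = Σ Dₜ/(1+r)ᵗ + TV_8/(1+r)^8 = 245.8273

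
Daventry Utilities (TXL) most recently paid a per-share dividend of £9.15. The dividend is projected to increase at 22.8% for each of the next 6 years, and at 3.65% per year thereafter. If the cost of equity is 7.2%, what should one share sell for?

Two-stage DDM. Project D₁…D_6 at 0.228, terminal growth 0.0365, discount at r = 0.072.
D_1 = 11.2362
D_2 = 13.7981
D_3 = 16.9440
D_4 = 20.8072
D_5 = 25.5513
D_6 = 31.3770
Terminal value at t=6: TV = D_7/(r−g) = 32.5223/(0.072−0.0365) = 916.1198
P₀ = 11.2362/(1+0.072)^1 + 13.7981/(1+0.072)^2 + 16.9440/(1+0.072)^3 + 20.8072/(1+0.072)^4 + 25.5513/(1+0.072)^5 + 31.3770/(1+0.072)^6 + 916.1198/(1+0.072)^6 = 694.3690

£694.37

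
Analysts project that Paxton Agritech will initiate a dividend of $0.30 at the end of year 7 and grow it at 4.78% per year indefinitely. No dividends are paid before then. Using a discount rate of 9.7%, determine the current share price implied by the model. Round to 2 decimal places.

Deferred-dividend DDM. At t=6 the remaining stream is a growing perpetuity with first payment D_7 = 0.30.
V_6 = D_7/(r−g) = 0.30/(0.097−0.0478) = 6.0976
P₀ = V_6/(1+r)^6 = 6.0976/(1+0.097)^6 = 3.4988

$3.50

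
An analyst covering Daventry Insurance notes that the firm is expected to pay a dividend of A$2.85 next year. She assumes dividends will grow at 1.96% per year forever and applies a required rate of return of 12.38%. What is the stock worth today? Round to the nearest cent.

Gordon growth model: P₀ = D₁/(r − g), with D₁ = 2.85 given directly.
P₀ = 2.8500 / (0.1238 − 0.0196) = 2.8500 / 0.1042 = 27.3512

A$27.35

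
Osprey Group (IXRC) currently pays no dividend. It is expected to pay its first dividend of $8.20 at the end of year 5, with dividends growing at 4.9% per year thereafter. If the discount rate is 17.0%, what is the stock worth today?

$36.16

Deferred-dividend DDM. At t=4 the remaining stream is a growing perpetuity with first payment D_5 = 8.20.
V_4 = D_5/(r−g) = 8.20/(0.17−0.049) = 67.7686
P₀ = V_4/(1+r)^4 = 67.7686/(1+0.17)^4 = 36.1647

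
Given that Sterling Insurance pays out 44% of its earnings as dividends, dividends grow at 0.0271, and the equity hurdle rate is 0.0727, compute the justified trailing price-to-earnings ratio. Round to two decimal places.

Justified trailing P/E = b(1+g)/(r−g) = 0.44×(1+0.0271)/(0.0727−0.0271) = 9.9106

9.91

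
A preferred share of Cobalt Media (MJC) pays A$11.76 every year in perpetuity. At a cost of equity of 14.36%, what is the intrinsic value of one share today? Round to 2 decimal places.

A$81.89

Zero-growth DDM (perpetuity): P₀ = D/r = 11.76 / 0.1436 = 81.8942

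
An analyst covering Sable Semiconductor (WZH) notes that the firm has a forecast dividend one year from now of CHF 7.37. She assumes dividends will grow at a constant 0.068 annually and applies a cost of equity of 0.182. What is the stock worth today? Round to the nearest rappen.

Gordon growth model: P₀ = D₁/(r − g), with D₁ = 7.37 given directly.
P₀ = 7.3700 / (0.182 − 0.068) = 7.3700 / 0.114 = 64.6491

CHF 64.65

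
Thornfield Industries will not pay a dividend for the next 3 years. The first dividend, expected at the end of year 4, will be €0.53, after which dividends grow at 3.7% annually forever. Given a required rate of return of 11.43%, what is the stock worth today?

Deferred-dividend DDM. At t=3 the remaining stream is a growing perpetuity with first payment D_4 = 0.53.
V_3 = D_4/(r−g) = 0.53/(0.1143−0.037) = 6.8564
P₀ = V_3/(1+r)^3 = 6.8564/(1+0.1143)^3 = 4.9555

€4.96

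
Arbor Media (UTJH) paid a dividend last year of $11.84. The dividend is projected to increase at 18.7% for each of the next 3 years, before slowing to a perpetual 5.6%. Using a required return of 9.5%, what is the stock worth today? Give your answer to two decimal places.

Two-stage DDM. Project D₁…D_3 at 0.187, terminal growth 0.056, discount at r = 0.095.
D_1 = 14.0541
D_2 = 16.6822
D_3 = 19.8018
Terminal value at t=3: TV = D_4/(r−g) = 20.9107/(0.095−0.056) = 536.1708
P₀ = 14.0541/(1+0.095)^1 + 16.6822/(1+0.095)^2 + 19.8018/(1+0.095)^3 + 536.1708/(1+0.095)^3 = 450.2066

$450.21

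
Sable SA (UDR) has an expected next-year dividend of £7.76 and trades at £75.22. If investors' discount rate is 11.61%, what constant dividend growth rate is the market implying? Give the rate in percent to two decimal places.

1.29%

From P₀ = D₁/(r − g), the implied growth is g = r − D₁/P₀.
g = 0.1161 − 7.76/75.22 = 0.1161 − 0.10316 = 0.01294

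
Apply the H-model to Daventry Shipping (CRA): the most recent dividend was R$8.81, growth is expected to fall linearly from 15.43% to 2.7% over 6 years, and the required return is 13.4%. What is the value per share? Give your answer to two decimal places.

H-model: P₀ = D₀[(1+g_L) + H(g_S−g_L)]/(r−g_L), with H = 6/2 = 3.
P₀ = 8.81 × [(1+0.027) + 3×(0.1543−0.027)] / (0.134−0.027)
   = 8.81 × 1.4089 / 0.107 = 116.0038

R$116.00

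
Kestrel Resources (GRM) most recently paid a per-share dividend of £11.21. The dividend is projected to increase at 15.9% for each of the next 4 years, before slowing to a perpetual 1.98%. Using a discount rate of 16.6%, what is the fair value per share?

£120.50

Two-stage DDM. Project D₁…D_4 at 0.159, terminal growth 0.0198, discount at r = 0.166.
D_1 = 12.9924
D_2 = 15.0582
D_3 = 17.4524
D_4 = 20.2274
Terminal value at t=4: TV = D_5/(r−g) = 20.6279/(0.166−0.0198) = 141.0935
P₀ = 12.9924/(1+0.166)^1 + 15.0582/(1+0.166)^2 + 17.4524/(1+0.166)^3 + 20.2274/(1+0.166)^4 + 141.0935/(1+0.166)^4 = 120.5041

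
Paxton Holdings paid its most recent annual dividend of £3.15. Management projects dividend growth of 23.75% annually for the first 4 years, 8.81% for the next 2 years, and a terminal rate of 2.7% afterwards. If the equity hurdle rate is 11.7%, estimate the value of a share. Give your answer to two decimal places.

Three-stage DDM. Project D₁…D_6; terminal Gordon value at t=6 with g = 0.027; discount at r = 0.117.
D_1 = 3.8981
D_2 = 4.8239
D_3 = 5.9696
D_4 = 7.3874
D_5 = 8.0382
D_6 = 8.7464
TV_6 = 8.9825/(0.117−0.027) = 99.8061
P₀ = Σ Dₜ/(1+r)ᵗ + TV_6/(1+r)^6 = 76.8959

£76.90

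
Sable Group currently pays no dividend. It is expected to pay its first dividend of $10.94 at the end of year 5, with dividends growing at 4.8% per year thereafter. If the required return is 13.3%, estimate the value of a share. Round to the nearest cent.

Deferred-dividend DDM. At t=4 the remaining stream is a growing perpetuity with first payment D_5 = 10.94.
V_4 = D_5/(r−g) = 10.94/(0.133−0.048) = 128.7059
P₀ = V_4/(1+r)^4 = 128.7059/(1+0.133)^4 = 78.1050

$78.10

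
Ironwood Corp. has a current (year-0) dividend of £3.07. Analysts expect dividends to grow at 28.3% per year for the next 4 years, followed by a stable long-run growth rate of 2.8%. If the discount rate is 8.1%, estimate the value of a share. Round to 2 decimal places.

£137.35

Two-stage DDM. Project D₁…D_4 at 0.283, terminal growth 0.028, discount at r = 0.081.
D_1 = 3.9388
D_2 = 5.0535
D_3 = 6.4836
D_4 = 8.3185
Terminal value at t=4: TV = D_5/(r−g) = 8.5514/(0.081−0.028) = 161.3475
P₀ = 3.9388/(1+0.081)^1 + 5.0535/(1+0.081)^2 + 6.4836/(1+0.081)^3 + 8.3185/(1+0.081)^4 + 161.3475/(1+0.081)^4 = 137.3496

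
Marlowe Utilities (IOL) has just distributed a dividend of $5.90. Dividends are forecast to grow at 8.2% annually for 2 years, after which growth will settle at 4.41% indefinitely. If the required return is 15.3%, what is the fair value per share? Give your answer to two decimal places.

Two-stage DDM. Project D₁…D_2 at 0.082, terminal growth 0.0441, discount at r = 0.153.
D_1 = 6.3838
D_2 = 6.9073
Terminal value at t=2: TV = D_3/(r−g) = 7.2119/(0.153−0.0441) = 66.2248
P₀ = 6.3838/(1+0.153)^1 + 6.9073/(1+0.153)^2 + 66.2248/(1+0.153)^2 = 60.5477

$60.55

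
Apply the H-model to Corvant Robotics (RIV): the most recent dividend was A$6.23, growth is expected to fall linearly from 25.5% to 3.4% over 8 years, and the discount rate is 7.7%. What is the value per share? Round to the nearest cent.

A$277.89

H-model: P₀ = D₀[(1+g_L) + H(g_S−g_L)]/(r−g_L), with H = 8/2 = 4.
P₀ = 6.23 × [(1+0.034) + 4×(0.255−0.034)] / (0.077−0.034)
   = 6.23 × 1.9180 / 0.043 = 277.8870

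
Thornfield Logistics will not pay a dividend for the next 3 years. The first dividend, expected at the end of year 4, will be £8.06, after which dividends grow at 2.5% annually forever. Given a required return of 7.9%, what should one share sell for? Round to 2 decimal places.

Deferred-dividend DDM. At t=3 the remaining stream is a growing perpetuity with first payment D_4 = 8.06.
V_3 = D_4/(r−g) = 8.06/(0.079−0.025) = 149.2593
P₀ = V_3/(1+r)^3 = 149.2593/(1+0.079)^3 = 118.8166

£118.82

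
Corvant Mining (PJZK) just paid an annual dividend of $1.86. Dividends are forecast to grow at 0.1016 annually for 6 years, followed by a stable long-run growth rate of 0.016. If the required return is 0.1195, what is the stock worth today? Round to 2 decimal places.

Two-stage DDM. Project D₁…D_6 at 0.1016, terminal growth 0.016, discount at r = 0.1195.
D_1 = 2.0490
D_2 = 2.2572
D_3 = 2.4865
D_4 = 2.7391
D_5 = 3.0174
D_6 = 3.3240
Terminal value at t=6: TV = D_7/(r−g) = 3.3771/(0.1195−0.016) = 32.6295
P₀ = 2.0490/(1+0.1195)^1 + 2.2572/(1+0.1195)^2 + 2.4865/(1+0.1195)^3 + 2.7391/(1+0.1195)^4 + 3.0174/(1+0.1195)^5 + 3.3240/(1+0.1195)^6 + 32.6295/(1+0.1195)^6 = 27.1273

$27.13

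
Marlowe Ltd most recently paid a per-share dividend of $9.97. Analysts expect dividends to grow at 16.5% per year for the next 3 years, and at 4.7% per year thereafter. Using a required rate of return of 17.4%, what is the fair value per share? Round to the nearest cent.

Two-stage DDM. Project D₁…D_3 at 0.165, terminal growth 0.047, discount at r = 0.174.
D_1 = 11.6151
D_2 = 13.5315
D_3 = 15.7642
Terminal value at t=3: TV = D_4/(r−g) = 16.5052/(0.174−0.047) = 129.9619
P₀ = 11.6151/(1+0.174)^1 + 13.5315/(1+0.174)^2 + 15.7642/(1+0.174)^3 + 129.9619/(1+0.174)^3 = 109.7715

$109.77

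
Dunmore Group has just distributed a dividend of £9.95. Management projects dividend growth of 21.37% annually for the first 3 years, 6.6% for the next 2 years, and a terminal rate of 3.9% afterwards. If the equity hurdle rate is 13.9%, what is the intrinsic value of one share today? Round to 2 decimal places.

Three-stage DDM. Project D₁…D_5; terminal Gordon value at t=5 with g = 0.039; discount at r = 0.139.
D_1 = 12.0763
D_2 = 14.6570
D_3 = 17.7892
D_4 = 18.9633
D_5 = 20.2149
TV_5 = 21.0033/(0.139−0.039) = 210.0328
P₀ = Σ Dₜ/(1+r)ᵗ + TV_5/(1+r)^5 = 165.3159

£165.32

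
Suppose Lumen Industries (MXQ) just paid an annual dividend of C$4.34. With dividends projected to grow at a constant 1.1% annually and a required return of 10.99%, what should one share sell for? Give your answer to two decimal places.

C$44.37

Gordon growth model: P₀ = D₁/(r − g). D₁ = 4.34 × (1 + 0.011) = 4.3877.
P₀ = 4.3877 / (0.1099 − 0.011) = 4.3877 / 0.0989 = 44.3654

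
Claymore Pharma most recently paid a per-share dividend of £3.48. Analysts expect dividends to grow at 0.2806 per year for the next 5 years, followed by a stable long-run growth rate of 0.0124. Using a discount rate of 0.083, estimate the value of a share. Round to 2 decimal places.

£144.94

Two-stage DDM. Project D₁…D_5 at 0.2806, terminal growth 0.0124, discount at r = 0.083.
D_1 = 4.4565
D_2 = 5.7070
D_3 = 7.3084
D_4 = 9.3591
D_5 = 11.9852
Terminal value at t=5: TV = D_6/(r−g) = 12.1339/(0.083−0.0124) = 171.8677
P₀ = 4.4565/(1+0.083)^1 + 5.7070/(1+0.083)^2 + 7.3084/(1+0.083)^3 + 9.3591/(1+0.083)^4 + 11.9852/(1+0.083)^5 + 171.8677/(1+0.083)^5 = 144.9412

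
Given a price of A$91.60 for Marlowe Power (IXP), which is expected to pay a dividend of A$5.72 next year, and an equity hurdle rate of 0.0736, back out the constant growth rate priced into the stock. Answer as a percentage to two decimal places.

From P₀ = D₁/(r − g), the implied growth is g = r − D₁/P₀.
g = 0.0736 − 5.72/91.60 = 0.0736 − 0.06245 = 0.01115

1.12%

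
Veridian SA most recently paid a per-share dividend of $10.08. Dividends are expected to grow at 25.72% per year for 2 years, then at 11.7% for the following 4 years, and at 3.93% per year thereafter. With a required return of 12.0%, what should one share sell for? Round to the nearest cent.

$236.30

Three-stage DDM. Project D₁…D_6; terminal Gordon value at t=6 with g = 0.0393; discount at r = 0.12.
D_1 = 12.6726
D_2 = 15.9320
D_3 = 17.7960
D_4 = 19.8781
D_5 = 22.2039
D_6 = 24.8017
TV_6 = 25.7764/(0.12−0.0393) = 319.4106
P₀ = Σ Dₜ/(1+r)ᵗ + TV_6/(1+r)^6 = 236.3032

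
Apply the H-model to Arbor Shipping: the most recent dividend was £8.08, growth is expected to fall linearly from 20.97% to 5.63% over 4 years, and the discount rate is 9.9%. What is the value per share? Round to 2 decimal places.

£257.94

H-model: P₀ = D₀[(1+g_L) + H(g_S−g_L)]/(r−g_L), with H = 4/2 = 2.
P₀ = 8.08 × [(1+0.0563) + 2×(0.2097−0.0563)] / (0.099−0.0563)
   = 8.08 × 1.3631 / 0.0427 = 257.9356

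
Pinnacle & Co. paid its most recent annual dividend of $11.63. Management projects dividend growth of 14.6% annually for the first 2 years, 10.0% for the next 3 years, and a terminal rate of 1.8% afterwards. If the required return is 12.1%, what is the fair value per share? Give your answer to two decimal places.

$172.66

Three-stage DDM. Project D₁…D_5; terminal Gordon value at t=5 with g = 0.018; discount at r = 0.121.
D_1 = 13.3280
D_2 = 15.2739
D_3 = 16.8013
D_4 = 18.4814
D_5 = 20.3295
TV_5 = 20.6954/(0.121−0.018) = 200.9267
P₀ = Σ Dₜ/(1+r)ᵗ + TV_5/(1+r)^5 = 172.6618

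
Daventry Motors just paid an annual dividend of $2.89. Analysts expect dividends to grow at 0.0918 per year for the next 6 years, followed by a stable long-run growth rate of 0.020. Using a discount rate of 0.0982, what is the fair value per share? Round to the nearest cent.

$53.39

Two-stage DDM. Project D₁…D_6 at 0.0918, terminal growth 0.02, discount at r = 0.0982.
D_1 = 3.1553
D_2 = 3.4450
D_3 = 3.7612
D_4 = 4.1065
D_5 = 4.4835
D_6 = 4.8950
Terminal value at t=6: TV = D_7/(r−g) = 4.9929/(0.0982−0.02) = 63.8484
P₀ = 3.1553/(1+0.0982)^1 + 3.4450/(1+0.0982)^2 + 3.7612/(1+0.0982)^3 + 4.1065/(1+0.0982)^4 + 4.4835/(1+0.0982)^5 + 4.8950/(1+0.0982)^6 + 63.8484/(1+0.0982)^6 = 53.3864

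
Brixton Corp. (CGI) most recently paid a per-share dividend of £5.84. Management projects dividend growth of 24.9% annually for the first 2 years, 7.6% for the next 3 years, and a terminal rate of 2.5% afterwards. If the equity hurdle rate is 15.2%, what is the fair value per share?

Three-stage DDM. Project D₁…D_5; terminal Gordon value at t=5 with g = 0.025; discount at r = 0.152.
D_1 = 7.2942
D_2 = 9.1104
D_3 = 9.8028
D_4 = 10.5478
D_5 = 11.3494
TV_5 = 11.6332/(0.152−0.025) = 91.5998
P₀ = Σ Dₜ/(1+r)ᵗ + TV_5/(1+r)^5 = 76.3388

£76.34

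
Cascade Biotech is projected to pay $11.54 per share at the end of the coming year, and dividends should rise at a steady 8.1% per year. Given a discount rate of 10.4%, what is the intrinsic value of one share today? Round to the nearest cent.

Gordon growth model: P₀ = D₁/(r − g), with D₁ = 11.54 given directly.
P₀ = 11.5400 / (0.104 − 0.081) = 11.5400 / 0.023 = 501.7391

$501.74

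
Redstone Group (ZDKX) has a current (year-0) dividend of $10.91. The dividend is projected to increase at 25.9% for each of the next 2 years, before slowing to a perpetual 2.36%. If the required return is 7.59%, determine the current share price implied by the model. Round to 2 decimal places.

Two-stage DDM. Project D₁…D_2 at 0.259, terminal growth 0.0236, discount at r = 0.0759.
D_1 = 13.7357
D_2 = 17.2932
Terminal value at t=2: TV = D_3/(r−g) = 17.7014/(0.0759−0.0236) = 338.4580
P₀ = 13.7357/(1+0.0759)^1 + 17.2932/(1+0.0759)^2 + 338.4580/(1+0.0759)^2 = 320.0950

$320.10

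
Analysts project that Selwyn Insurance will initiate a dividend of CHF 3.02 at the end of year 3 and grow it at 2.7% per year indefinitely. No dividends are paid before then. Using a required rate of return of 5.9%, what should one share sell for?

CHF 84.15

Deferred-dividend DDM. At t=2 the remaining stream is a growing perpetuity with first payment D_3 = 3.02.
V_2 = D_3/(r−g) = 3.02/(0.059−0.027) = 94.3750
P₀ = V_2/(1+r)^2 = 94.3750/(1+0.059)^2 = 84.1521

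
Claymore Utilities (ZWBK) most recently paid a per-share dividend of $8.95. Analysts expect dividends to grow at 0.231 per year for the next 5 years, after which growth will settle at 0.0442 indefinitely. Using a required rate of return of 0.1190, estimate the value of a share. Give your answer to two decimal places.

Two-stage DDM. Project D₁…D_5 at 0.231, terminal growth 0.0442, discount at r = 0.119.
D_1 = 11.0175
D_2 = 13.5625
D_3 = 16.6954
D_4 = 20.5521
D_5 = 25.2996
Terminal value at t=5: TV = D_6/(r−g) = 26.4178/(0.119−0.0442) = 353.1794
P₀ = 11.0175/(1+0.119)^1 + 13.5625/(1+0.119)^2 + 16.6954/(1+0.119)^3 + 20.5521/(1+0.119)^4 + 25.2996/(1+0.119)^5 + 353.1794/(1+0.119)^5 = 261.4208

$261.42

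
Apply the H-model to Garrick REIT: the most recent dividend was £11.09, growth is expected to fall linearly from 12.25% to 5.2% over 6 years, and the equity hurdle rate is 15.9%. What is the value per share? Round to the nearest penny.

H-model: P₀ = D₀[(1+g_L) + H(g_S−g_L)]/(r−g_L), with H = 6/2 = 3.
P₀ = 11.09 × [(1+0.052) + 3×(0.1225−0.052)] / (0.159−0.052)
   = 11.09 × 1.2635 / 0.107 = 130.9553

£130.96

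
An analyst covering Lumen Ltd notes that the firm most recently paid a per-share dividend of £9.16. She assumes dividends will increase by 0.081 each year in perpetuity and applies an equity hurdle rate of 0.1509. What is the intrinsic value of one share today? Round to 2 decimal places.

Gordon growth model: P₀ = D₁/(r − g). D₁ = 9.16 × (1 + 0.081) = 9.9020.
P₀ = 9.9020 / (0.1509 − 0.081) = 9.9020 / 0.0699 = 141.6589

£141.66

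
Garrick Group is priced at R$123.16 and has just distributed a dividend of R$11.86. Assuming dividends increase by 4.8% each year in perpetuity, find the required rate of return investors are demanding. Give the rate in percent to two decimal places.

Rearranging the constant-growth DDM: r = D₁/P₀ + g.
D₁ = 11.86 × (1 + 0.048) = 12.4293.
r = 12.4293 / 123.16 + 0.048 = 0.10092 + 0.048 = 0.14892

14.89%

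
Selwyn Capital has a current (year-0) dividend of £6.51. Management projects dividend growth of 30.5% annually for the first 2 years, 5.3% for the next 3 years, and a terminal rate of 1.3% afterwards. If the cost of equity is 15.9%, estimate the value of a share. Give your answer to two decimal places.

£79.03

Three-stage DDM. Project D₁…D_5; terminal Gordon value at t=5 with g = 0.013; discount at r = 0.159.
D_1 = 8.4955
D_2 = 11.0867
D_3 = 11.6743
D_4 = 12.2930
D_5 = 12.9446
TV_5 = 13.1128/(0.159−0.013) = 89.8139
P₀ = Σ Dₜ/(1+r)ᵗ + TV_5/(1+r)^5 = 79.0310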